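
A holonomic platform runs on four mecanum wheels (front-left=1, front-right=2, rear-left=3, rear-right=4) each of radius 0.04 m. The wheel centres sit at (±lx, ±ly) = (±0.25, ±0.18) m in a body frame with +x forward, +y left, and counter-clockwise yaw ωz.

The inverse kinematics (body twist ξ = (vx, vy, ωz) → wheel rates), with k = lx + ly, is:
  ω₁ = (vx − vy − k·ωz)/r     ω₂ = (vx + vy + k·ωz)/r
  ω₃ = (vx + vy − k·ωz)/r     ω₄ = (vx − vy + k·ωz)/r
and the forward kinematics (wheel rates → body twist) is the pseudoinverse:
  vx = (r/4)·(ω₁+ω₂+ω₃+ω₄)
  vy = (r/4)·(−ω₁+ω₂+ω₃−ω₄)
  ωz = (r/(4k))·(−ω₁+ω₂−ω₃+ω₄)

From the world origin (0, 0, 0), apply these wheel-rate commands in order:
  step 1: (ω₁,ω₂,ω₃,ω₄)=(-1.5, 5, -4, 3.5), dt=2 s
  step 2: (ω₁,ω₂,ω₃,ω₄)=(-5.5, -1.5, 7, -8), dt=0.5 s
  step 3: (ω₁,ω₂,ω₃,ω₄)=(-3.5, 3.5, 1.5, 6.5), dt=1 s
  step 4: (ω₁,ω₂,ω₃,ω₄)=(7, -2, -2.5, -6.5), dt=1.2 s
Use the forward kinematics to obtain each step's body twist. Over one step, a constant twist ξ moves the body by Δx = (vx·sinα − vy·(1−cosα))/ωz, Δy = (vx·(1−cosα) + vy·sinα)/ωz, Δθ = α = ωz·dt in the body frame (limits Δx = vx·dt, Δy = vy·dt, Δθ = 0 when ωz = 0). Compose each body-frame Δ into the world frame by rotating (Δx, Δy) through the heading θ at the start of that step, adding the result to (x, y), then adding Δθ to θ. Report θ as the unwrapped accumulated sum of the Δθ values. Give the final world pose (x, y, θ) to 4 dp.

step 1: ξ=(vx,vy,ωz)=(0.0300, -0.0100, 0.3256), dt=2.0 → body Δ=(0.0621, 0.0002, 0.6512) → world pose (0.0621, 0.0002, 0.6512)
step 2: ξ=(vx,vy,ωz)=(-0.0800, 0.1900, -0.2558), dt=0.5 → body Δ=(-0.0338, 0.0973, -0.1279) → world pose (-0.0237, 0.0571, 0.5233)
step 3: ξ=(vx,vy,ωz)=(0.0800, 0.0200, 0.2791), dt=1.0 → body Δ=(0.0762, 0.0308, 0.2791) → world pose (0.0269, 0.1219, 0.8023)
step 4: ξ=(vx,vy,ωz)=(-0.0400, -0.0500, -0.3023), dt=1.2 → body Δ=(-0.0577, -0.0501, -0.3628) → world pose (0.0227, 0.0456, 0.4395)

(0.0227, 0.0456, 0.4395)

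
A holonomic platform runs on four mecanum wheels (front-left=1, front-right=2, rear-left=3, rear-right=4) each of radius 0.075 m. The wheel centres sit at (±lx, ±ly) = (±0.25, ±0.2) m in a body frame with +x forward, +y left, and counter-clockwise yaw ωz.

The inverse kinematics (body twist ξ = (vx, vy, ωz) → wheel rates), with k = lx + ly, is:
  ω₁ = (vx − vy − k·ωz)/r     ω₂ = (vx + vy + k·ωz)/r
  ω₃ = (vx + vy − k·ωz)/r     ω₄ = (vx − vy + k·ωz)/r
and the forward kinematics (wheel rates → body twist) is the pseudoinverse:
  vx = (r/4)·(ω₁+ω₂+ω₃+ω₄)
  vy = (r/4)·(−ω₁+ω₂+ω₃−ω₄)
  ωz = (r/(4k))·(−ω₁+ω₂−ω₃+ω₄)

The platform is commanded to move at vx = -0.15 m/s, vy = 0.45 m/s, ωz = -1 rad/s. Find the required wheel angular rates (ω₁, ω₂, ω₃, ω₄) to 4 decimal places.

k = lx + ly = 0.25 + 0.2 = 0.4500;  k·ωz = 0.4500·-1 = -0.4500
ω₁ (FL) = (vx − vy − k·ωz)/r = -0.1500/0.075 = -2.0000
ω₂ (FR) = (vx + vy + k·ωz)/r = -0.1500/0.075 = -2.0000
ω₃ (RL) = (vx + vy − k·ωz)/r = 0.7500/0.075 = 10.0000
ω₄ (RR) = (vx − vy + k·ωz)/r = -1.0500/0.075 = -14.0000

(-2.0000, -2.0000, 10.0000, -14.0000)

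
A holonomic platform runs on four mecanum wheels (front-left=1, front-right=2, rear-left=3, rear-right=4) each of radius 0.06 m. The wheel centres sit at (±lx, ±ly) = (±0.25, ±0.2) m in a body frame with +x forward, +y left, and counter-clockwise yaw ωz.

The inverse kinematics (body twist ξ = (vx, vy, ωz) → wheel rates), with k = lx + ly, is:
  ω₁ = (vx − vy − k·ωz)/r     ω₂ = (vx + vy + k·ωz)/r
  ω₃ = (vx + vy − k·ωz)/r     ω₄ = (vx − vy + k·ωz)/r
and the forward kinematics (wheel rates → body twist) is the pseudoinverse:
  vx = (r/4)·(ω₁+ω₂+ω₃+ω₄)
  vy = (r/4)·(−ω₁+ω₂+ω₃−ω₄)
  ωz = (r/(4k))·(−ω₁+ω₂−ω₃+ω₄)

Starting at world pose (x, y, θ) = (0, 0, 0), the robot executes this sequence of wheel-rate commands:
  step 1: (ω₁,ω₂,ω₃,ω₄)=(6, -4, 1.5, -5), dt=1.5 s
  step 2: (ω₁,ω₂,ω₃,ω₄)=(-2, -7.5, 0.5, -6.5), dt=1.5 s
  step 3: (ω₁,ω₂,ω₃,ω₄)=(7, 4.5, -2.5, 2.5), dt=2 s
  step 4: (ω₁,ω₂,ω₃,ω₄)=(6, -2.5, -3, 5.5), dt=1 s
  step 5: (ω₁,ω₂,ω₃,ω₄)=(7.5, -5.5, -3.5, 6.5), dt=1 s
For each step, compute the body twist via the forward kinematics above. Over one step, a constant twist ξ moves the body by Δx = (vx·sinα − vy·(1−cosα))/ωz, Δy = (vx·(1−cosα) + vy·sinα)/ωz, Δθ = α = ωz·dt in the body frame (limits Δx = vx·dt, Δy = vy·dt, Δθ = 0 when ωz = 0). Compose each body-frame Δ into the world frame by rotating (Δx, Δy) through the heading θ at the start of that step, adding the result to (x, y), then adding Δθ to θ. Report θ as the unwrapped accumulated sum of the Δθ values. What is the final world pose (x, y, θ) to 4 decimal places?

(-0.8614, -0.4272, -1.3833)

step 1: ξ=(vx,vy,ωz)=(-0.0225, -0.0525, -0.5500), dt=1.5 → body Δ=(-0.0607, -0.0570, -0.8250) → world pose (-0.0607, -0.0570, -0.8250)
step 2: ξ=(vx,vy,ωz)=(-0.2325, 0.0225, -0.4167), dt=1.5 → body Δ=(-0.3163, 0.1371, -0.6250) → world pose (-0.1747, 0.2684, -1.4500)
step 3: ξ=(vx,vy,ωz)=(0.1725, -0.1125, 0.0833), dt=2.0 → body Δ=(0.3621, -0.1953, 0.1667) → world pose (-0.3249, -0.1146, -1.2833)
step 4: ξ=(vx,vy,ωz)=(0.0900, -0.2550, 0.0000), dt=1.0 → body Δ=(0.0900, -0.2550, 0.0000) → world pose (-0.5439, -0.2732, -1.2833)
step 5: ξ=(vx,vy,ωz)=(0.0750, -0.3450, -0.1000), dt=1.0 → body Δ=(0.0576, -0.3482, -0.1000) → world pose (-0.8614, -0.4272, -1.3833)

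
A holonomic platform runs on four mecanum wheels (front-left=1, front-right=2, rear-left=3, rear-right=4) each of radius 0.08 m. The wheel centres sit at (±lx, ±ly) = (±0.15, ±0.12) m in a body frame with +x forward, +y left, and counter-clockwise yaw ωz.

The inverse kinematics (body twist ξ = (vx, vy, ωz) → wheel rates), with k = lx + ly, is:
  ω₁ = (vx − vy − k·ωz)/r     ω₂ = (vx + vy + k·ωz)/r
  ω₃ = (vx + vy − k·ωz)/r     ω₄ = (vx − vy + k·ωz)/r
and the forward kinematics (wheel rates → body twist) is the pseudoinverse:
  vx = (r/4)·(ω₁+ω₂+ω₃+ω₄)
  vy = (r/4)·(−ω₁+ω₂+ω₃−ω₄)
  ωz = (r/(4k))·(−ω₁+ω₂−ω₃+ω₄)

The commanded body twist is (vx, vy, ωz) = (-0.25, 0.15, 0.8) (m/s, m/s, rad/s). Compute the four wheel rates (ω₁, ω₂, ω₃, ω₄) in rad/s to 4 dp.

k = lx + ly = 0.15 + 0.12 = 0.2700;  k·ωz = 0.2700·0.8 = 0.2160
ω₁ (FL) = (vx − vy − k·ωz)/r = -0.6160/0.08 = -7.7000
ω₂ (FR) = (vx + vy + k·ωz)/r = 0.1160/0.08 = 1.4500
ω₃ (RL) = (vx + vy − k·ωz)/r = -0.3160/0.08 = -3.9500
ω₄ (RR) = (vx − vy + k·ωz)/r = -0.1840/0.08 = -2.3000

(-7.7000, 1.4500, -3.9500, -2.3000)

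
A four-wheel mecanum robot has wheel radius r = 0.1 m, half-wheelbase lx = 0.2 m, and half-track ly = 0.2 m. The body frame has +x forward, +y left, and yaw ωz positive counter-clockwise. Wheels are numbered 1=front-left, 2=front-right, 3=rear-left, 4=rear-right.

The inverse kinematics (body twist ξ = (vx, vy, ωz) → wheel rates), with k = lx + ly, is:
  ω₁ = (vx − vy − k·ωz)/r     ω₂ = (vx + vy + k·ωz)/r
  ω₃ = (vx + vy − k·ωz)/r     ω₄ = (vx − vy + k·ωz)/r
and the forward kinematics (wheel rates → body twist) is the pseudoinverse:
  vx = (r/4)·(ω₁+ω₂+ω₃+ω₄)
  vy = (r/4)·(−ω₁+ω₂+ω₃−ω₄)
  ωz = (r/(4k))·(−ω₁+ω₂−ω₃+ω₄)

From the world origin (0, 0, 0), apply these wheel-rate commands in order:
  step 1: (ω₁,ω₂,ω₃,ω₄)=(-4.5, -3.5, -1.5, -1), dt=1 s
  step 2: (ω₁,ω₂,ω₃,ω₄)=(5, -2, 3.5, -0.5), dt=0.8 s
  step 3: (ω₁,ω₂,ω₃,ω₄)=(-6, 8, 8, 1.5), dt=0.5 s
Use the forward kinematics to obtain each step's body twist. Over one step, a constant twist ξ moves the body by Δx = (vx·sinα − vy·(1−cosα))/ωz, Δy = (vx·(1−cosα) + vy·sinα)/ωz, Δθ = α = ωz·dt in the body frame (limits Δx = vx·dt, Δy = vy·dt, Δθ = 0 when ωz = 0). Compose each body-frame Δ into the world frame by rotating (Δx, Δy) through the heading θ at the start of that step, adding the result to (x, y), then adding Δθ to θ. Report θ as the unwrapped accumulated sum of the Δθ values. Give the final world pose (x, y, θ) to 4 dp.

(0.0635, 0.1140, -0.2219)

step 1: ξ=(vx,vy,ωz)=(-0.2625, 0.0125, 0.0938), dt=1.0 → body Δ=(-0.2627, 0.0002, 0.0938) → world pose (-0.2627, 0.0002, 0.0938)
step 2: ξ=(vx,vy,ωz)=(0.1500, -0.0750, -0.6875), dt=0.8 → body Δ=(0.0980, -0.0892, -0.5500) → world pose (-0.1568, -0.0794, -0.4563)
step 3: ξ=(vx,vy,ωz)=(0.2875, 0.5125, 0.4688), dt=0.5 → body Δ=(0.1125, 0.2707, 0.2344) → world pose (0.0635, 0.1140, -0.2219)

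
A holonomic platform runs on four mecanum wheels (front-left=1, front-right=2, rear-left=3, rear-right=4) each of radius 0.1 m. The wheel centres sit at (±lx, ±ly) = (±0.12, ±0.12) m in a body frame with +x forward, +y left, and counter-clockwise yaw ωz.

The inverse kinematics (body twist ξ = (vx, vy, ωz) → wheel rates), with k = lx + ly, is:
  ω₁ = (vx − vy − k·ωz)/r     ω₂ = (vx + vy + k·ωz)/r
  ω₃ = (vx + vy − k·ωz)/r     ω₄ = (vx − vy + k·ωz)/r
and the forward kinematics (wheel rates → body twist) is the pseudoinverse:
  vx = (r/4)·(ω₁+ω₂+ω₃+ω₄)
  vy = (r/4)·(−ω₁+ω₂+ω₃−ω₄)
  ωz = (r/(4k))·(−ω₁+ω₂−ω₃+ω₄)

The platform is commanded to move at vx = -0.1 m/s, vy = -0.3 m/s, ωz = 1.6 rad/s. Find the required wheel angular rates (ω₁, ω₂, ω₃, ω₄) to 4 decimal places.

(-1.8400, -0.1600, -7.8400, 5.8400)

k = lx + ly = 0.12 + 0.12 = 0.2400;  k·ωz = 0.2400·1.6 = 0.3840
ω₁ (FL) = (vx − vy − k·ωz)/r = -0.1840/0.1 = -1.8400
ω₂ (FR) = (vx + vy + k·ωz)/r = -0.0160/0.1 = -0.1600
ω₃ (RL) = (vx + vy − k·ωz)/r = -0.7840/0.1 = -7.8400
ω₄ (RR) = (vx − vy + k·ωz)/r = 0.5840/0.1 = 5.8400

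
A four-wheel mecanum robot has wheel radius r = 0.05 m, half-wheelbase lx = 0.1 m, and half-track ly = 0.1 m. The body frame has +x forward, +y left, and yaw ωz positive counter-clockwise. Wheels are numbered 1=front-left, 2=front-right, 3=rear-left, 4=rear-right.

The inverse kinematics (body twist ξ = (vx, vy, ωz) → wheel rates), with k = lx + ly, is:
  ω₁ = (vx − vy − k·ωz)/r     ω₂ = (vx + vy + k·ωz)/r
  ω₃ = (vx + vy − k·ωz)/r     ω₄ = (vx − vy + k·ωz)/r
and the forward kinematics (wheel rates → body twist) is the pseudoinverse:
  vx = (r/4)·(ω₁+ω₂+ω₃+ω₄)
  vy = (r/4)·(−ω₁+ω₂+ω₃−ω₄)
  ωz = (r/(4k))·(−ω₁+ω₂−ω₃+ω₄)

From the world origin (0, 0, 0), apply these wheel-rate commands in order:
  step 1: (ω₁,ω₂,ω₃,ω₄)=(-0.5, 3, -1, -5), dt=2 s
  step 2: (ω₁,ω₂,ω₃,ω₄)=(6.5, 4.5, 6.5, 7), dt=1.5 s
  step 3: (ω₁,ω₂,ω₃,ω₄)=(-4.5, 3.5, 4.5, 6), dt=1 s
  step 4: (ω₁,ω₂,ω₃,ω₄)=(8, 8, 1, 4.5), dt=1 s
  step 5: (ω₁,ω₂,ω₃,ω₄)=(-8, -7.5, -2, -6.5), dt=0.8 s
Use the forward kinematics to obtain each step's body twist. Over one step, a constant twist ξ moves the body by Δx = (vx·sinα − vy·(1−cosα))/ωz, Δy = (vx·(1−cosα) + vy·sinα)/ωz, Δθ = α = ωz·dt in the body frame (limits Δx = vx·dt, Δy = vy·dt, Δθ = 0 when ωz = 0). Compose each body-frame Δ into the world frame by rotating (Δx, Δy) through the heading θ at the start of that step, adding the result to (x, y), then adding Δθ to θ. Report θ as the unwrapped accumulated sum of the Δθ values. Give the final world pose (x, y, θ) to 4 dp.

step 1: ξ=(vx,vy,ωz)=(-0.0437, 0.0938, -0.0312), dt=2.0 → body Δ=(-0.0816, 0.1901, -0.0625) → world pose (-0.0816, 0.1901, -0.0625)
step 2: ξ=(vx,vy,ωz)=(0.3063, -0.0313, -0.0938), dt=1.5 → body Δ=(0.4546, -0.0790, -0.1406) → world pose (0.3672, 0.0829, -0.2031)
step 3: ξ=(vx,vy,ωz)=(0.1188, 0.0812, 0.5938), dt=1.0 → body Δ=(0.0885, 0.1108, 0.5938) → world pose (0.4762, 0.1736, 0.3906)
step 4: ξ=(vx,vy,ωz)=(0.2687, -0.0437, 0.2188), dt=1.0 → body Δ=(0.2714, -0.0141, 0.2188) → world pose (0.7325, 0.2638, 0.6094)
step 5: ξ=(vx,vy,ωz)=(-0.3000, 0.0625, -0.2500), dt=0.8 → body Δ=(-0.2334, 0.0736, -0.2000) → world pose (0.4990, 0.1906, 0.4094)

(0.4990, 0.1906, 0.4094)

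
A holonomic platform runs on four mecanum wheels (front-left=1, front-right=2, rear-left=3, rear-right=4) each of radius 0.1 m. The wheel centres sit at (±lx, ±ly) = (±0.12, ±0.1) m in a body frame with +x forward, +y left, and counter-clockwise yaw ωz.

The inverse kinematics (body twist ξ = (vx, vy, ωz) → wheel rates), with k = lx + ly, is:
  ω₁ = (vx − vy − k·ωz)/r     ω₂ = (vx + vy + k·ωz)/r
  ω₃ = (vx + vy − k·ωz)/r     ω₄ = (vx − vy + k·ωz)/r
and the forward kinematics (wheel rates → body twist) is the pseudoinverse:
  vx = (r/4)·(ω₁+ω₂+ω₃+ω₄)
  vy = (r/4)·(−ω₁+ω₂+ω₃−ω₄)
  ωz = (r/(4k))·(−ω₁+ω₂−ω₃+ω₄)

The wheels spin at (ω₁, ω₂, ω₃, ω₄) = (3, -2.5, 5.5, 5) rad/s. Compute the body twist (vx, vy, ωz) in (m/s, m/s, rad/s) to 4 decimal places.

(0.2750, -0.1250, -0.6818)

k = lx + ly = 0.12 + 0.1 = 0.2200
ω₁+ω₂+ω₃+ω₄ = 11.0000  →  vx = (0.1/4)·11.0000 = 0.2750
−ω₁+ω₂+ω₃−ω₄ = -5.0000  →  vy = (0.1/4)·-5.0000 = -0.1250
−ω₁+ω₂−ω₃+ω₄ = -6.0000  →  ωz = (0.1/0.8800)·-6.0000 = -0.6818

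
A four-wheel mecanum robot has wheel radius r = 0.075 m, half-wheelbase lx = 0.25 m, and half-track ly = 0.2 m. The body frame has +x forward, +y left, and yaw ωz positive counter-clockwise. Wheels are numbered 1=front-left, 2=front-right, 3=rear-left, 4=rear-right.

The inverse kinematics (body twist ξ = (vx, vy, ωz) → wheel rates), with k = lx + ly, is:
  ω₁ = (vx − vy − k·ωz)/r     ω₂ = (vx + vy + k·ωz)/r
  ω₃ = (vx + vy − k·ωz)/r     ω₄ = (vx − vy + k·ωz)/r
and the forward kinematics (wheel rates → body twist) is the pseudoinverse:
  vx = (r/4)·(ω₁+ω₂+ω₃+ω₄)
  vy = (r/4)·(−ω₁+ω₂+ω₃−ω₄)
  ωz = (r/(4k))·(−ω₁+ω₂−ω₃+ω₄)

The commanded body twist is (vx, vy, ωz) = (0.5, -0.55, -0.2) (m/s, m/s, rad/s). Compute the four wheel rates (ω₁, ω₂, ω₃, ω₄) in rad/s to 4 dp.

(15.2000, -1.8667, 0.5333, 12.8000)

k = lx + ly = 0.25 + 0.2 = 0.4500;  k·ωz = 0.4500·-0.2 = -0.0900
ω₁ (FL) = (vx − vy − k·ωz)/r = 1.1400/0.075 = 15.2000
ω₂ (FR) = (vx + vy + k·ωz)/r = -0.1400/0.075 = -1.8667
ω₃ (RL) = (vx + vy − k·ωz)/r = 0.0400/0.075 = 0.5333
ω₄ (RR) = (vx − vy + k·ωz)/r = 0.9600/0.075 = 12.8000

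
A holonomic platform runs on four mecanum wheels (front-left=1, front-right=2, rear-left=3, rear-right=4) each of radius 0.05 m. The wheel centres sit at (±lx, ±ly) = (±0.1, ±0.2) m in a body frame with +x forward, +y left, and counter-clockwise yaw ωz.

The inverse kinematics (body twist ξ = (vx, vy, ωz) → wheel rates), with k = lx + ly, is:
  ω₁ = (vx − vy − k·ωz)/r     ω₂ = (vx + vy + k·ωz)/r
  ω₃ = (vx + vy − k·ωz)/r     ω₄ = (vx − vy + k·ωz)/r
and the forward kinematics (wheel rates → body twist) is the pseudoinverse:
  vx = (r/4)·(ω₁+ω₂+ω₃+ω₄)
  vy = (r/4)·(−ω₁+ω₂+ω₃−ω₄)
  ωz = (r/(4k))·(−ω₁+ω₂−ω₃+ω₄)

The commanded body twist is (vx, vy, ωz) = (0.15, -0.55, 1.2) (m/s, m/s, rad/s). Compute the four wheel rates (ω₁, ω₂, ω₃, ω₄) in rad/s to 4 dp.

k = lx + ly = 0.1 + 0.2 = 0.3000;  k·ωz = 0.3000·1.2 = 0.3600
ω₁ (FL) = (vx − vy − k·ωz)/r = 0.3400/0.05 = 6.8000
ω₂ (FR) = (vx + vy + k·ωz)/r = -0.0400/0.05 = -0.8000
ω₃ (RL) = (vx + vy − k·ωz)/r = -0.7600/0.05 = -15.2000
ω₄ (RR) = (vx − vy + k·ωz)/r = 1.0600/0.05 = 21.2000

(6.8000, -0.8000, -15.2000, 21.2000)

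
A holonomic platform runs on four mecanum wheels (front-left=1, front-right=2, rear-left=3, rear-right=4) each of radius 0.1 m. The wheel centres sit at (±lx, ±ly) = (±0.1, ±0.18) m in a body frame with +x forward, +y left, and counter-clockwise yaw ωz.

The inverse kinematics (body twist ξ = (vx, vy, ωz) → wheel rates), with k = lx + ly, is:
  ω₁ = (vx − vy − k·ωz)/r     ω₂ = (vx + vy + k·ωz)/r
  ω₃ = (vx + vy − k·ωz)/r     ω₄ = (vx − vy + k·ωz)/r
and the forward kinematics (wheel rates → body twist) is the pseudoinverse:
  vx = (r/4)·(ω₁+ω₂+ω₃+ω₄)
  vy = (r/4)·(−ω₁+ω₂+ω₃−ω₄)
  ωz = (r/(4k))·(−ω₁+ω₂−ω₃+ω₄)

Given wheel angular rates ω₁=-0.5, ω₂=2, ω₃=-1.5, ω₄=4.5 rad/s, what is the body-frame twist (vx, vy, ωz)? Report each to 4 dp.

(0.1125, -0.0875, 0.7589)

k = lx + ly = 0.1 + 0.18 = 0.2800
ω₁+ω₂+ω₃+ω₄ = 4.5000  →  vx = (0.1/4)·4.5000 = 0.1125
−ω₁+ω₂+ω₃−ω₄ = -3.5000  →  vy = (0.1/4)·-3.5000 = -0.0875
−ω₁+ω₂−ω₃+ω₄ = 8.5000  →  ωz = (0.1/1.1200)·8.5000 = 0.7589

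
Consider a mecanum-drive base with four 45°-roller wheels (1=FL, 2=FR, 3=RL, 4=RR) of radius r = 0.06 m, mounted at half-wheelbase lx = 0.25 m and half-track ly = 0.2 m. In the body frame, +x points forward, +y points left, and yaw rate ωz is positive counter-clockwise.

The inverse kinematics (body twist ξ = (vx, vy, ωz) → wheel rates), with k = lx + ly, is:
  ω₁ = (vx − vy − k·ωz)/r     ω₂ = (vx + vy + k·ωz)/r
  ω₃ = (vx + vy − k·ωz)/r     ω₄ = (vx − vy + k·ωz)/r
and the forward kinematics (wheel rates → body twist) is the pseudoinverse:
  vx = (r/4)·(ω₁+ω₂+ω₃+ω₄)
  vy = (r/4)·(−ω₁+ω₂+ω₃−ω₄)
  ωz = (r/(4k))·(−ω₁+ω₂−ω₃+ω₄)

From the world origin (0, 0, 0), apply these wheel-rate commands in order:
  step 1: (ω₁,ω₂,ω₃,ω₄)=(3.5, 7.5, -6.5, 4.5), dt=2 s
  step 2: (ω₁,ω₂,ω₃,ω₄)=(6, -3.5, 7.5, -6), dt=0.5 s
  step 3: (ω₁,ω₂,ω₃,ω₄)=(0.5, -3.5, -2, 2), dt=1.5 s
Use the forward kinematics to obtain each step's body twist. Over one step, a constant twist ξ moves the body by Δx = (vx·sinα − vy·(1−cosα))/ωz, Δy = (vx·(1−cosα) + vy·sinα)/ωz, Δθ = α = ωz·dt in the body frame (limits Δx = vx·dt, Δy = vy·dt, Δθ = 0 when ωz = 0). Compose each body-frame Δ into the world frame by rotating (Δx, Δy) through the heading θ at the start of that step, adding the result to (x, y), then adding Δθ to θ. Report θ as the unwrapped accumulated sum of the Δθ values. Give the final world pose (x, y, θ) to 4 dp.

(0.3718, -0.1963, 0.6167)

step 1: ξ=(vx,vy,ωz)=(0.1350, -0.1050, 0.5000), dt=2.0 → body Δ=(0.3237, -0.0526, 1.0000) → world pose (0.3237, -0.0526, 1.0000)
step 2: ξ=(vx,vy,ωz)=(0.0600, 0.0600, -0.7667), dt=0.5 → body Δ=(0.0350, 0.0236, -0.3833) → world pose (0.3228, -0.0104, 0.6167)
step 3: ξ=(vx,vy,ωz)=(-0.0450, -0.1200, 0.0000), dt=1.5 → body Δ=(-0.0675, -0.1800, 0.0000) → world pose (0.3718, -0.1963, 0.6167)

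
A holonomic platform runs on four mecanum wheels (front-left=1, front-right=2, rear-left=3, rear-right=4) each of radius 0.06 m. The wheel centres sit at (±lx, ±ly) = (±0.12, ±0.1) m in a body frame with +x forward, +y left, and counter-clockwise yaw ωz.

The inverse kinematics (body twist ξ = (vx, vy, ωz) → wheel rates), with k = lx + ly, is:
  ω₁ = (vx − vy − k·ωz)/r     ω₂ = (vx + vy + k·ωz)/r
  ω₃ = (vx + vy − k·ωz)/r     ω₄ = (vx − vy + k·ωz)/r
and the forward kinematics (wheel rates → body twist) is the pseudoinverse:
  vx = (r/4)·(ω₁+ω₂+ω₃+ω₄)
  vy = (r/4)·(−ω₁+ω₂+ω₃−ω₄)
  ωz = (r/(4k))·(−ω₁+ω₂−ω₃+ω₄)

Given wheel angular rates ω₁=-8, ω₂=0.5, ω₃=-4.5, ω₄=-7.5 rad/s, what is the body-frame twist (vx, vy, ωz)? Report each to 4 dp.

(-0.2925, 0.1725, 0.3750)

k = lx + ly = 0.12 + 0.1 = 0.2200
ω₁+ω₂+ω₃+ω₄ = -19.5000  →  vx = (0.06/4)·-19.5000 = -0.2925
−ω₁+ω₂+ω₃−ω₄ = 11.5000  →  vy = (0.06/4)·11.5000 = 0.1725
−ω₁+ω₂−ω₃+ω₄ = 5.5000  →  ωz = (0.06/0.8800)·5.5000 = 0.3750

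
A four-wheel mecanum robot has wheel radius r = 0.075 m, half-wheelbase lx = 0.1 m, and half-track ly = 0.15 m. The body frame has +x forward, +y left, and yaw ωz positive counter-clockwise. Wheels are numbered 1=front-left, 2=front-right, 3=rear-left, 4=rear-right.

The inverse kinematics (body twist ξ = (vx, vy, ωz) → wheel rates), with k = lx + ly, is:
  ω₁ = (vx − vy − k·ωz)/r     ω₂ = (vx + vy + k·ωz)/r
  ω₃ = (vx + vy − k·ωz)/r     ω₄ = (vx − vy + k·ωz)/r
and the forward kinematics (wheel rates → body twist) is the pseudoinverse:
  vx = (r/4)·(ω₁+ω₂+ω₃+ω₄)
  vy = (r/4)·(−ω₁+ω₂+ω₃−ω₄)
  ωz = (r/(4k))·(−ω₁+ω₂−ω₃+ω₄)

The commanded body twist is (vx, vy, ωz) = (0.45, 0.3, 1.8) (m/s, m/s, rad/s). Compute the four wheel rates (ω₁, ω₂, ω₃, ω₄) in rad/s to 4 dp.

k = lx + ly = 0.1 + 0.15 = 0.2500;  k·ωz = 0.2500·1.8 = 0.4500
ω₁ (FL) = (vx − vy − k·ωz)/r = -0.3000/0.075 = -4.0000
ω₂ (FR) = (vx + vy + k·ωz)/r = 1.2000/0.075 = 16.0000
ω₃ (RL) = (vx + vy − k·ωz)/r = 0.3000/0.075 = 4.0000
ω₄ (RR) = (vx − vy + k·ωz)/r = 0.6000/0.075 = 8.0000

(-4.0000, 16.0000, 4.0000, 8.0000)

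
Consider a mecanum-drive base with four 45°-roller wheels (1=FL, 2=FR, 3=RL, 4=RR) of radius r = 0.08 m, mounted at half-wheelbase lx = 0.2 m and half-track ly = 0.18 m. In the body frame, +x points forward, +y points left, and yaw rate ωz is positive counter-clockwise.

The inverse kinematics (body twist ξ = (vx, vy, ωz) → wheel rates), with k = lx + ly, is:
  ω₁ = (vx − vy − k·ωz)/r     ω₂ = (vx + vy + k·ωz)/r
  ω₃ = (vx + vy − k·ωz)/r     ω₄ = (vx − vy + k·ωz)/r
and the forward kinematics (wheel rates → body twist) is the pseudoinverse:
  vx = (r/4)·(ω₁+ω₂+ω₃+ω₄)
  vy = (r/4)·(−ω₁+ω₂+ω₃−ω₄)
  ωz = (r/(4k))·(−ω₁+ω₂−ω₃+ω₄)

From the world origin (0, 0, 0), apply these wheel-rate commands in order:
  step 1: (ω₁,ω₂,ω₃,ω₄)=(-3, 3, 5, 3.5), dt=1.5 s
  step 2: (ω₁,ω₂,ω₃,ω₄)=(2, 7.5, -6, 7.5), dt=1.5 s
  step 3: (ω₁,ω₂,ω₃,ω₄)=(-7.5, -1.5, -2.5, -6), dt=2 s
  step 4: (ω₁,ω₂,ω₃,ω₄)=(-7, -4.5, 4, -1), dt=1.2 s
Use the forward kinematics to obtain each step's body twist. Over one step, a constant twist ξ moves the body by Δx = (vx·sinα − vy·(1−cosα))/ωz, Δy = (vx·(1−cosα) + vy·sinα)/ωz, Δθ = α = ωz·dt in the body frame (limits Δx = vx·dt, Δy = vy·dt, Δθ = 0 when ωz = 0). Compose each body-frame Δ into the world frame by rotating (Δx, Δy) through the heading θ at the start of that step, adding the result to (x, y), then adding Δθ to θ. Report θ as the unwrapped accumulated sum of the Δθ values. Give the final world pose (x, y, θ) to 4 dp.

step 1: ξ=(vx,vy,ωz)=(0.1700, 0.1500, 0.2368), dt=1.5 → body Δ=(0.2101, 0.2651, 0.3553) → world pose (0.2101, 0.2651, 0.3553)
step 2: ξ=(vx,vy,ωz)=(0.2200, -0.1600, 1.0000), dt=1.5 → body Δ=(0.3681, 0.0448, 1.5000) → world pose (0.5397, 0.4352, 1.8553)
step 3: ξ=(vx,vy,ωz)=(-0.3500, 0.1900, 0.1316), dt=2.0 → body Δ=(-0.7417, 0.2841, 0.2632) → world pose (0.4752, -0.3564, 2.1184)
step 4: ξ=(vx,vy,ωz)=(-0.1700, 0.1500, -0.1316), dt=1.2 → body Δ=(-0.1890, 0.1953, -0.1579) → world pose (0.4068, -0.6194, 1.9605)

(0.4068, -0.6194, 1.9605)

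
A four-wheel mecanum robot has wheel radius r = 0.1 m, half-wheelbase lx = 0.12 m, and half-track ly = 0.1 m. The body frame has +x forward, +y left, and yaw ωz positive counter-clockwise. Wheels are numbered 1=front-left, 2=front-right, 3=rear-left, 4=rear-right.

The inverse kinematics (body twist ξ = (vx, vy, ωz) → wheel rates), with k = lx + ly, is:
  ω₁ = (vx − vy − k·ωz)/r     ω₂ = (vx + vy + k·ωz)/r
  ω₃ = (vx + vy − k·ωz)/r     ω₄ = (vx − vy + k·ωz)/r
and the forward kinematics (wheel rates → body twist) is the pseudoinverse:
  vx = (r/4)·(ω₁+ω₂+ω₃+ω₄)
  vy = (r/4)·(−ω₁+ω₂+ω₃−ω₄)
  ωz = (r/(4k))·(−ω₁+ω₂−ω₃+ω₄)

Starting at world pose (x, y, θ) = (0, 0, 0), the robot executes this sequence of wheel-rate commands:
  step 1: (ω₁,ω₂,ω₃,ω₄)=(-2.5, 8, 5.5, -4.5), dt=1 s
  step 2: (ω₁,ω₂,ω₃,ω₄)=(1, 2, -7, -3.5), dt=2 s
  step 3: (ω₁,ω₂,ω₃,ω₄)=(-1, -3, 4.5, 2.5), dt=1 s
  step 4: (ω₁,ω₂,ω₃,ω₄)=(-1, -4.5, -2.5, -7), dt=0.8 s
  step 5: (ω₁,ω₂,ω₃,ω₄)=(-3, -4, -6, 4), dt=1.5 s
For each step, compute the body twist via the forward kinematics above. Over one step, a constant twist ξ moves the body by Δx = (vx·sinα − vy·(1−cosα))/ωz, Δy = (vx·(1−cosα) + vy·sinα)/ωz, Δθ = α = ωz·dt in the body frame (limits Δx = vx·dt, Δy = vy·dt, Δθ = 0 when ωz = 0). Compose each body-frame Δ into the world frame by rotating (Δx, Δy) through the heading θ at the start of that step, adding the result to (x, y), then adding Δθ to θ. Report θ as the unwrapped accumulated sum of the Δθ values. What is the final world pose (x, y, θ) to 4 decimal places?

(-0.3399, -0.2602, 1.4318)

step 1: ξ=(vx,vy,ωz)=(0.1625, 0.5125, 0.0568), dt=1.0 → body Δ=(0.1479, 0.5168, 0.0568) → world pose (0.1479, 0.5168, 0.0568)
step 2: ξ=(vx,vy,ωz)=(-0.1875, -0.0625, 0.5114), dt=2.0 → body Δ=(-0.2544, -0.2799, 1.0227) → world pose (-0.0903, 0.2229, 1.0795)
step 3: ξ=(vx,vy,ωz)=(0.0750, 0.0000, -0.4545), dt=1.0 → body Δ=(0.0724, -0.0168, -0.4545) → world pose (-0.0413, 0.2789, 0.6250)
step 4: ξ=(vx,vy,ωz)=(-0.3750, 0.0250, -0.9091), dt=0.8 → body Δ=(-0.2673, 0.1226, -0.7273) → world pose (-0.3298, 0.2220, -0.1023)
step 5: ξ=(vx,vy,ωz)=(-0.2250, -0.2750, 1.0227), dt=1.5 → body Δ=(0.0392, -0.4806, 1.5341) → world pose (-0.3399, -0.2602, 1.4318)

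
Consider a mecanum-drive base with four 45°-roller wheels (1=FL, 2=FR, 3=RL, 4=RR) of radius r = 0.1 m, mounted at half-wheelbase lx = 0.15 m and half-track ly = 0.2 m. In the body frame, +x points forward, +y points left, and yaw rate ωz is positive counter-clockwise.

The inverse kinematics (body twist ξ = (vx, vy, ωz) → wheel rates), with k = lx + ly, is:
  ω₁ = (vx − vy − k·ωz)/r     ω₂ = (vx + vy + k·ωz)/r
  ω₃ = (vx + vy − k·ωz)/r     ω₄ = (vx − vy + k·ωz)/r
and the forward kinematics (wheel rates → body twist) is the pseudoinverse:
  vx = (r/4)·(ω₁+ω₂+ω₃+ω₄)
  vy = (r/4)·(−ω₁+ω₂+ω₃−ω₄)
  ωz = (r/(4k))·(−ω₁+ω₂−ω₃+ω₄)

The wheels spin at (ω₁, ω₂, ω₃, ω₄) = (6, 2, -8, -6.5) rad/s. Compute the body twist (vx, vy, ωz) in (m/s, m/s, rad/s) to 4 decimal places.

k = lx + ly = 0.15 + 0.2 = 0.3500
ω₁+ω₂+ω₃+ω₄ = -6.5000  →  vx = (0.1/4)·-6.5000 = -0.1625
−ω₁+ω₂+ω₃−ω₄ = -5.5000  →  vy = (0.1/4)·-5.5000 = -0.1375
−ω₁+ω₂−ω₃+ω₄ = -2.5000  →  ωz = (0.1/1.4000)·-2.5000 = -0.1786

(-0.1625, -0.1375, -0.1786)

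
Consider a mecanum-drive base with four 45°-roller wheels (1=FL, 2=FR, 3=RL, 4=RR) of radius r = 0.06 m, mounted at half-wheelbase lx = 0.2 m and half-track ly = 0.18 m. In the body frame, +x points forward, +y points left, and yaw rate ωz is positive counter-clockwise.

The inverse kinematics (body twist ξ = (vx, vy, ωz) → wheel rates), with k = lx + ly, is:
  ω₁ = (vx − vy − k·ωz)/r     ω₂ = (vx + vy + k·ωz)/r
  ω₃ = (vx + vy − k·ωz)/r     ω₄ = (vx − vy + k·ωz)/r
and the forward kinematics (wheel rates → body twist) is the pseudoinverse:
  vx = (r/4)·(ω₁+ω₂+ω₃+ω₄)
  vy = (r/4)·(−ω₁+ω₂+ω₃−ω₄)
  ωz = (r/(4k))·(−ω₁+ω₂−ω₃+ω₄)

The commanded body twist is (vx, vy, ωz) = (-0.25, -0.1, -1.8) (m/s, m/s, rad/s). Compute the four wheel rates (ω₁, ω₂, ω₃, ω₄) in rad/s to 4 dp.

(8.9000, -17.2333, 5.5667, -13.9000)

k = lx + ly = 0.2 + 0.18 = 0.3800;  k·ωz = 0.3800·-1.8 = -0.6840
ω₁ (FL) = (vx − vy − k·ωz)/r = 0.5340/0.06 = 8.9000
ω₂ (FR) = (vx + vy + k·ωz)/r = -1.0340/0.06 = -17.2333
ω₃ (RL) = (vx + vy − k·ωz)/r = 0.3340/0.06 = 5.5667
ω₄ (RR) = (vx − vy + k·ωz)/r = -0.8340/0.06 = -13.9000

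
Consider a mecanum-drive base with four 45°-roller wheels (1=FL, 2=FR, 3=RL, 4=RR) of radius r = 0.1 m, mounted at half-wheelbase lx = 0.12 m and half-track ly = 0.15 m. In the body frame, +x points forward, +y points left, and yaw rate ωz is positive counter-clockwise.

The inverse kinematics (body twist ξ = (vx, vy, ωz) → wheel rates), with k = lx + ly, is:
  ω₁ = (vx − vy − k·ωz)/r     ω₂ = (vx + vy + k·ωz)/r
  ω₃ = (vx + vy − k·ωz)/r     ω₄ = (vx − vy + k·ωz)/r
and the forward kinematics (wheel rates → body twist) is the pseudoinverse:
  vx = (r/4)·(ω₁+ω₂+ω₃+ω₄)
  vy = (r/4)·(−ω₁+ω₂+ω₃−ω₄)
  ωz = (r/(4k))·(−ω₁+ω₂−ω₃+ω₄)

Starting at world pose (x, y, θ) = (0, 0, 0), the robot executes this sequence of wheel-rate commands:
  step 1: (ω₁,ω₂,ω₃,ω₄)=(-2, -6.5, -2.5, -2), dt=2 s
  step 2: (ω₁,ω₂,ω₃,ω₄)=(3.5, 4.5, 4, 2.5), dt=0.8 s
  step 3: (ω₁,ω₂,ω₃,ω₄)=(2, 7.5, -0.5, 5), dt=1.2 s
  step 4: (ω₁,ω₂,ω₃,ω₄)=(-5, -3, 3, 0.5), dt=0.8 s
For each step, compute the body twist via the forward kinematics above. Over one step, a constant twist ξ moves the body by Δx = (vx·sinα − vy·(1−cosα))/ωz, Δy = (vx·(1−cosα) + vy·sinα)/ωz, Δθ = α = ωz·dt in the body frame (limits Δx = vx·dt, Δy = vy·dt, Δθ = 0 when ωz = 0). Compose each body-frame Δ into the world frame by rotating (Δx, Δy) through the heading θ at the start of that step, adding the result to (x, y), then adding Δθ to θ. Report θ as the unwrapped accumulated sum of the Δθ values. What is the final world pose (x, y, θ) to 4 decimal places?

step 1: ξ=(vx,vy,ωz)=(-0.3250, -0.1250, -0.3704), dt=2.0 → body Δ=(-0.6806, 0.0022, -0.7407) → world pose (-0.6806, 0.0022, -0.7407)
step 2: ξ=(vx,vy,ωz)=(0.3625, 0.0625, -0.0463), dt=0.8 → body Δ=(0.2909, 0.0446, -0.0370) → world pose (-0.4358, -0.1612, -0.7778)
step 3: ξ=(vx,vy,ωz)=(0.3500, 0.0000, 1.0185), dt=1.2 → body Δ=(0.3230, 0.2263, 1.2222) → world pose (-0.0470, -0.2266, 0.4444)
step 4: ξ=(vx,vy,ωz)=(-0.1125, 0.1125, -0.0463), dt=0.8 → body Δ=(-0.0883, 0.0916, -0.0370) → world pose (-0.1661, -0.1818, 0.4074)

(-0.1661, -0.1818, 0.4074)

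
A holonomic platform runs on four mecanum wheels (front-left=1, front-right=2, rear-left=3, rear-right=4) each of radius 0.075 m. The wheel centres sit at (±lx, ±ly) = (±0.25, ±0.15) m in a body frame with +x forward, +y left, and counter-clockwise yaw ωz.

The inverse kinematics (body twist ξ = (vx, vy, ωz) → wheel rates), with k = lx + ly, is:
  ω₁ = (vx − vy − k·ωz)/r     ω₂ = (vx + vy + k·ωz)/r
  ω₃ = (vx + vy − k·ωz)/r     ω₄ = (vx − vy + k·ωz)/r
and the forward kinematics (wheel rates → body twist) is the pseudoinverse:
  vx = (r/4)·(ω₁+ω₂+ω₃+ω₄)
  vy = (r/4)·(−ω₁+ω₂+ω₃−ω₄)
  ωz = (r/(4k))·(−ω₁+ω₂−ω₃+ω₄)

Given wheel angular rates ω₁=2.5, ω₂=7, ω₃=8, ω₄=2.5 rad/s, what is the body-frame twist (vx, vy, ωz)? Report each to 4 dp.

k = lx + ly = 0.25 + 0.15 = 0.4000
ω₁+ω₂+ω₃+ω₄ = 20.0000  →  vx = (0.075/4)·20.0000 = 0.3750
−ω₁+ω₂+ω₃−ω₄ = 10.0000  →  vy = (0.075/4)·10.0000 = 0.1875
−ω₁+ω₂−ω₃+ω₄ = -1.0000  →  ωz = (0.075/1.6000)·-1.0000 = -0.0469

(0.3750, 0.1875, -0.0469)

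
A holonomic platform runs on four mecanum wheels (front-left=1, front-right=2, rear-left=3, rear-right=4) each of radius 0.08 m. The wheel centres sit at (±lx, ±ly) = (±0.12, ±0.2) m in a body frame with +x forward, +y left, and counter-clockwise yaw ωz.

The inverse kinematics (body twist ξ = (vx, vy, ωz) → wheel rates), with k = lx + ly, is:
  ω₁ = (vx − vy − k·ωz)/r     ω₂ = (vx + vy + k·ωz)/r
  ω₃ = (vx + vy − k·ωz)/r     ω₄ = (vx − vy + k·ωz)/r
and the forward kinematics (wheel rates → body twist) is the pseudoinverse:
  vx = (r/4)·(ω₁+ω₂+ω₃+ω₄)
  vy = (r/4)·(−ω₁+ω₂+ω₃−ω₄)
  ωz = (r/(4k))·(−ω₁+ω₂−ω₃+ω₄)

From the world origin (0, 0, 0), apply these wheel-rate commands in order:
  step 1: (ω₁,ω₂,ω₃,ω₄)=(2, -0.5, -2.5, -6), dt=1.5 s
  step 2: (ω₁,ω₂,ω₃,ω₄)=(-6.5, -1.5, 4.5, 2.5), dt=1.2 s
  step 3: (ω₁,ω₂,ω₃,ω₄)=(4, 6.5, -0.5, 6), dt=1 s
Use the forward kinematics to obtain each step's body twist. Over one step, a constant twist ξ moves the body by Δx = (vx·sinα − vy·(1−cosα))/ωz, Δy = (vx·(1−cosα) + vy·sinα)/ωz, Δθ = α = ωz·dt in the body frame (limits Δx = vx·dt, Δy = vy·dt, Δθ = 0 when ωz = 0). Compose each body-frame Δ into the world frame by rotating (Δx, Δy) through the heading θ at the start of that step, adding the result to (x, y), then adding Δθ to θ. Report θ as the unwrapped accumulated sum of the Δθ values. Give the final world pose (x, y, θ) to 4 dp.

(0.1713, 0.1508, 0.2250)

step 1: ξ=(vx,vy,ωz)=(-0.1400, 0.0200, -0.3750), dt=1.5 → body Δ=(-0.1909, 0.0860, -0.5625) → world pose (-0.1909, 0.0860, -0.5625)
step 2: ξ=(vx,vy,ωz)=(-0.0200, 0.1400, 0.1875), dt=1.2 → body Δ=(-0.0426, 0.1639, 0.2250) → world pose (-0.1395, 0.2473, -0.3375)
step 3: ξ=(vx,vy,ωz)=(0.3200, -0.0800, 0.5625), dt=1.0 → body Δ=(0.3253, 0.0118, 0.5625) → world pose (0.1713, 0.1508, 0.2250)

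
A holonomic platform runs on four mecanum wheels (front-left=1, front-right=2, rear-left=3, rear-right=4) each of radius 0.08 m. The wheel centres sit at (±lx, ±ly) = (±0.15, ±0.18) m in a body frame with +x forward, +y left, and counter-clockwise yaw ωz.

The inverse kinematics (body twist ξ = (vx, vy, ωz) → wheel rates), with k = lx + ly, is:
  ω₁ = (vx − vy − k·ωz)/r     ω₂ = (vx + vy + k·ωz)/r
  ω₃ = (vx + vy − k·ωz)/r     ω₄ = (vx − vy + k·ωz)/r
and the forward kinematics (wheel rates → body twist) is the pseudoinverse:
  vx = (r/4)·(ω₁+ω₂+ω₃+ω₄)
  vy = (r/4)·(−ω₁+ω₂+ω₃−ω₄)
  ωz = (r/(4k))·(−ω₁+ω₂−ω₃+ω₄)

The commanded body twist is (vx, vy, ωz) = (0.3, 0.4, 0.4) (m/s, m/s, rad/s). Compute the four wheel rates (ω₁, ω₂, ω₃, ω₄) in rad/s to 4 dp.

k = lx + ly = 0.15 + 0.18 = 0.3300;  k·ωz = 0.3300·0.4 = 0.1320
ω₁ (FL) = (vx − vy − k·ωz)/r = -0.2320/0.08 = -2.9000
ω₂ (FR) = (vx + vy + k·ωz)/r = 0.8320/0.08 = 10.4000
ω₃ (RL) = (vx + vy − k·ωz)/r = 0.5680/0.08 = 7.1000
ω₄ (RR) = (vx − vy + k·ωz)/r = 0.0320/0.08 = 0.4000

(-2.9000, 10.4000, 7.1000, 0.4000)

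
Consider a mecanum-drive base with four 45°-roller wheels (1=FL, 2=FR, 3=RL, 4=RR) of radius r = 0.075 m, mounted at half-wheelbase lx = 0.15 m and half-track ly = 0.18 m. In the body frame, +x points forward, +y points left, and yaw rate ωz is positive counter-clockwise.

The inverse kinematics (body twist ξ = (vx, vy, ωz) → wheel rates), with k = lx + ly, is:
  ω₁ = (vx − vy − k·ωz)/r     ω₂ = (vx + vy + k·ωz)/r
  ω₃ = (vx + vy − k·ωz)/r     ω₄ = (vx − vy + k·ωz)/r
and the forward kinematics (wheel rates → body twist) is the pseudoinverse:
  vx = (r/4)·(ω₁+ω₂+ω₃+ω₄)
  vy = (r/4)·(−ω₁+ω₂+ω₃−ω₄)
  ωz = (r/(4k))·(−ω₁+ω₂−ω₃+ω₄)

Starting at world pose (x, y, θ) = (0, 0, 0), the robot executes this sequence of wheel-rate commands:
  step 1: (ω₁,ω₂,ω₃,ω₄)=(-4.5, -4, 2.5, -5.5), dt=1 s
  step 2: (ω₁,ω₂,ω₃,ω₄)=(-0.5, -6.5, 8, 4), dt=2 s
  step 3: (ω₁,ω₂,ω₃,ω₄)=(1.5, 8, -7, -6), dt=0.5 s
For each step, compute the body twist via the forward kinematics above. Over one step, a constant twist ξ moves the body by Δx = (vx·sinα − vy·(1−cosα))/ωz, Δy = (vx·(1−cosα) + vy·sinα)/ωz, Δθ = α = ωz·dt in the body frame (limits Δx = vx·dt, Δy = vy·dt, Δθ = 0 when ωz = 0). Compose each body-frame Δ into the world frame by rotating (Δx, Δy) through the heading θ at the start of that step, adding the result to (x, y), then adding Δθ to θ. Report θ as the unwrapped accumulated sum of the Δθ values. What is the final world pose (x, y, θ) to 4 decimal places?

step 1: ξ=(vx,vy,ωz)=(-0.2156, 0.1594, -0.4261), dt=1.0 → body Δ=(-0.1757, 0.1998, -0.4261) → world pose (-0.1757, 0.1998, -0.4261)
step 2: ξ=(vx,vy,ωz)=(0.0938, -0.0375, -0.5682), dt=2.0 → body Δ=(0.1115, -0.1554, -1.1364) → world pose (-0.1385, 0.0123, -1.5625)
step 3: ξ=(vx,vy,ωz)=(-0.0656, 0.1031, 0.4261), dt=0.5 → body Δ=(-0.0380, 0.0477, 0.2131) → world pose (-0.0911, 0.0507, -1.3494)

(-0.0911, 0.0507, -1.3494)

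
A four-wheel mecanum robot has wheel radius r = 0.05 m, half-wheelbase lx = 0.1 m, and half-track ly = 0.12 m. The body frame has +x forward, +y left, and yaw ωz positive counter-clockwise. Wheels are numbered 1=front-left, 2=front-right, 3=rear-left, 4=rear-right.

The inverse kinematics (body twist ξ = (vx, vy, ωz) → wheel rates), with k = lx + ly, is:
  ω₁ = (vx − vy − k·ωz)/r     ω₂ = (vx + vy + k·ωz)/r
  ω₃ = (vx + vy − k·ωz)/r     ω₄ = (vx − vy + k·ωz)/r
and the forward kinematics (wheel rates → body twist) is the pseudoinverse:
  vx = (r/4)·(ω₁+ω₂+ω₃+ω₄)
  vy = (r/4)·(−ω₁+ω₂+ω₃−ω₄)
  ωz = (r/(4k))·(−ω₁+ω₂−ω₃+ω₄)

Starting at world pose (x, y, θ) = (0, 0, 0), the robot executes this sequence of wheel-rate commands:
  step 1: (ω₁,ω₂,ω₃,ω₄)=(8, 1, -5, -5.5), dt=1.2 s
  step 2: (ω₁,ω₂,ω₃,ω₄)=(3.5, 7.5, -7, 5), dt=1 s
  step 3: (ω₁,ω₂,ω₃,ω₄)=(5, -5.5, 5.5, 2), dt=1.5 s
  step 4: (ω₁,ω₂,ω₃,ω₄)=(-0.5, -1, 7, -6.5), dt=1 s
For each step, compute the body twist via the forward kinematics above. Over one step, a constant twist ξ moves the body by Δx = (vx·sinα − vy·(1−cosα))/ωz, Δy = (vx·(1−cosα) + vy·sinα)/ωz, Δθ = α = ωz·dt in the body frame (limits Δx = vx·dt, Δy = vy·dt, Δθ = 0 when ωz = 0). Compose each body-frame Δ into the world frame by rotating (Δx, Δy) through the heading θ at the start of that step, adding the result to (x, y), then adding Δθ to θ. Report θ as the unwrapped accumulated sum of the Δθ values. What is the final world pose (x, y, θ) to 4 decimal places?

(0.2964, -0.2662, -1.5909)

step 1: ξ=(vx,vy,ωz)=(-0.0187, -0.0813, -0.4261), dt=1.2 → body Δ=(-0.0459, -0.0877, -0.5114) → world pose (-0.0459, -0.0877, -0.5114)
step 2: ξ=(vx,vy,ωz)=(0.1125, -0.1000, 0.9091), dt=1.0 → body Δ=(0.1400, -0.0391, 0.9091) → world pose (0.0571, -0.1903, 0.3977)
step 3: ξ=(vx,vy,ωz)=(0.0875, -0.0875, -0.7955), dt=1.5 → body Δ=(0.0328, -0.1717, -1.1932) → world pose (0.1538, -0.3359, -0.7955)
step 4: ξ=(vx,vy,ωz)=(-0.0125, 0.1625, -0.7955), dt=1.0 → body Δ=(0.0501, 0.1506, -0.7955) → world pose (0.2964, -0.2662, -1.5909)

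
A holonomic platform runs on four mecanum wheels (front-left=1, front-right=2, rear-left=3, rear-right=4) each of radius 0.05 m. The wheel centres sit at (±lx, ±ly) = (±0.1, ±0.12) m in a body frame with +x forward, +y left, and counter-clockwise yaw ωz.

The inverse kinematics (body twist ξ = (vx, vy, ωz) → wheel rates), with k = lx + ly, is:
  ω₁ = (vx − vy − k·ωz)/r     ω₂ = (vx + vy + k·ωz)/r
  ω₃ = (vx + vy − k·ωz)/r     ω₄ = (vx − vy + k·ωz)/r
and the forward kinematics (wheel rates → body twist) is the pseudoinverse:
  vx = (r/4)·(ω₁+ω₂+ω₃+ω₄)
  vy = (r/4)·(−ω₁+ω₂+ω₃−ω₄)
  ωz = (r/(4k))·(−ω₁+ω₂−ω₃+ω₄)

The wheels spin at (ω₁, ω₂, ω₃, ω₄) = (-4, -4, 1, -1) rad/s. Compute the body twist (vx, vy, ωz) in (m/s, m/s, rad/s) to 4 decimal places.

(-0.1000, 0.0250, -0.1136)

k = lx + ly = 0.1 + 0.12 = 0.2200
ω₁+ω₂+ω₃+ω₄ = -8.0000  →  vx = (0.05/4)·-8.0000 = -0.1000
−ω₁+ω₂+ω₃−ω₄ = 2.0000  →  vy = (0.05/4)·2.0000 = 0.0250
−ω₁+ω₂−ω₃+ω₄ = -2.0000  →  ωz = (0.05/0.8800)·-2.0000 = -0.1136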